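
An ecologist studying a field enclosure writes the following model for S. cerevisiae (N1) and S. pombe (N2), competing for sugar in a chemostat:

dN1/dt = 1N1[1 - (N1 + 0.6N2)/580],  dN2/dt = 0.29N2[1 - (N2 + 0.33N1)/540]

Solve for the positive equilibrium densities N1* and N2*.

N1* ≈ 319, N2* ≈ 435

Setting both brackets to zero gives the nullclines N1 + 0.6N2 = 580 and 0.33N1 + N2 = 540.
Substituting N2 = 540 - 0.33N1 into the first: N1(1 - 0.6·0.33) = 580 - 0.6·540.
So N1* = 256/0.802 = 319, and then N2* = 540 - 0.33·319 = 435.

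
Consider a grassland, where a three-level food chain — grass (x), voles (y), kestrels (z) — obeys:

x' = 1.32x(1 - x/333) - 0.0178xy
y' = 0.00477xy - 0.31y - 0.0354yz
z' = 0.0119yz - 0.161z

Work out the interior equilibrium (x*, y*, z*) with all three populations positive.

From dz/dt = 0: 0.0119y* = 0.161, so y* = 13.5.
From dx/dt = 0: 1.32(1 - x*/333) = 0.0178·13.5, giving x* = 333·(1 - 0.182) = 272.
From dy/dt = 0: 0.00477·272 - 0.31 = 0.0354z*, so z* = 0.989/0.0354 = 27.9.

x* ≈ 272, y* ≈ 13.5, z* ≈ 27.9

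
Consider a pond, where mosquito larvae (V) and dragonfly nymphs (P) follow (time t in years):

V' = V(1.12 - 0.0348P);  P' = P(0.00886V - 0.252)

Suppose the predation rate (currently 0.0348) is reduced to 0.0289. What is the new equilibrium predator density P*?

P* ≈ 38.8

At the interior fixed point, setting dV/dt = 0 with V > 0 fixes P* = (prey growth rate)/(VP coefficient) — independent of the other coefficients.
With the change, P* = 1.12/0.0289 = 38.8; it rises from 32.2.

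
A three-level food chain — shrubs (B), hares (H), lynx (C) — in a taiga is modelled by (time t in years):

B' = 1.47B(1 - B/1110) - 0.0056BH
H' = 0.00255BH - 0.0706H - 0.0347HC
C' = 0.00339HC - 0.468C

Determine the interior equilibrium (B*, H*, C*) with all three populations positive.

B* ≈ 526, H* ≈ 138, C* ≈ 36.6

From dC/dt = 0: 0.00339H* = 0.468, so H* = 138.
From dB/dt = 0: 1.47(1 - B*/1110) = 0.0056·138, giving B* = 1110·(1 - 0.526) = 526.
From dH/dt = 0: 0.00255·526 - 0.0706 = 0.0347C*, so C* = 1.27/0.0347 = 36.6.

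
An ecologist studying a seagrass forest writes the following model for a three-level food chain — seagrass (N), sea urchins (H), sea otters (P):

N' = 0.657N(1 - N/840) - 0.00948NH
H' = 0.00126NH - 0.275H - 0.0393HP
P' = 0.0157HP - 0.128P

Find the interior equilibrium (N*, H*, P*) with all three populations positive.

N* ≈ 741, H* ≈ 8.15, P* ≈ 16.8

From dP/dt = 0: 0.0157H* = 0.128, so H* = 8.15.
From dN/dt = 0: 0.657(1 - N*/840) = 0.00948·8.15, giving N* = 840·(1 - 0.118) = 741.
From dH/dt = 0: 0.00126·741 - 0.275 = 0.0393P*, so P* = 0.659/0.0393 = 16.8.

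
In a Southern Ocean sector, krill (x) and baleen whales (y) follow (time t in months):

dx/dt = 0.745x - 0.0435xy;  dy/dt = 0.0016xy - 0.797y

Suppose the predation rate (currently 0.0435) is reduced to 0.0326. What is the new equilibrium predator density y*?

At the interior fixed point, setting dx/dt = 0 with x > 0 fixes y* = (prey growth rate)/(xy coefficient) — independent of the other coefficients.
With the change, y* = 0.745/0.0326 = 22.9; it rises from 17.1.

y* ≈ 22.9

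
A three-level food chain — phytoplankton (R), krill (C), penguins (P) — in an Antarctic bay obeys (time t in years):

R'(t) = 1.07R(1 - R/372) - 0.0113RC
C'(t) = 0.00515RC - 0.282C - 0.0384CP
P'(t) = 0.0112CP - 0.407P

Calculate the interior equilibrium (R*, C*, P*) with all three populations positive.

From dP/dt = 0: 0.0112C* = 0.407, so C* = 36.3.
From dR/dt = 0: 1.07(1 - R*/372) = 0.0113·36.3, giving R* = 372·(1 - 0.384) = 229.
From dC/dt = 0: 0.00515·229 - 0.282 = 0.0384P*, so P* = 0.899/0.0384 = 23.4.

R* ≈ 229, C* ≈ 36.3, P* ≈ 23.4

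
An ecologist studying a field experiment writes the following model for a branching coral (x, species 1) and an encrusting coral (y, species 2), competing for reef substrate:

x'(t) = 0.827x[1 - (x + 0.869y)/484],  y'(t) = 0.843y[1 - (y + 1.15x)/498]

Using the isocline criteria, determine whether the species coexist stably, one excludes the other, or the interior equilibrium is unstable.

species 1 excludes species 2

Compare the nullcline intercepts: K1/α12 = 484/0.869 = 557 > K2 = 498; K2/α21 = 498/1.15 = 433 < K1 = 484.
Since the inequalities point opposite ways, species 1 can invade but species 2 cannot.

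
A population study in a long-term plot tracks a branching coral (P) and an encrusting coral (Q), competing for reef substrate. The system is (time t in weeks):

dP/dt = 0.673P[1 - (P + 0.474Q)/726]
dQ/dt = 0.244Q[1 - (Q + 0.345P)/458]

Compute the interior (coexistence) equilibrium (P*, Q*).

Setting both brackets to zero gives the nullclines P + 0.474Q = 726 and 0.345P + Q = 458.
Substituting Q = 458 - 0.345P into the first: P(1 - 0.474·0.345) = 726 - 0.474·458.
So P* = 509/0.836 = 608, and then Q* = 458 - 0.345·608 = 248.

P* ≈ 608, Q* ≈ 248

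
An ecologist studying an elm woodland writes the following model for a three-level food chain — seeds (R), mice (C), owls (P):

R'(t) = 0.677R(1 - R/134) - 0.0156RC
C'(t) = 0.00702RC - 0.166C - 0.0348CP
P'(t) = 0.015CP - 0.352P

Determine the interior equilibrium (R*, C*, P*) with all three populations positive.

From dP/dt = 0: 0.015C* = 0.352, so C* = 23.5.
From dR/dt = 0: 0.677(1 - R*/134) = 0.0156·23.5, giving R* = 134·(1 - 0.541) = 61.5.
From dC/dt = 0: 0.00702·61.5 - 0.166 = 0.0348P*, so P* = 0.266/0.0348 = 7.64.

R* ≈ 61.5, C* ≈ 23.5, P* ≈ 7.64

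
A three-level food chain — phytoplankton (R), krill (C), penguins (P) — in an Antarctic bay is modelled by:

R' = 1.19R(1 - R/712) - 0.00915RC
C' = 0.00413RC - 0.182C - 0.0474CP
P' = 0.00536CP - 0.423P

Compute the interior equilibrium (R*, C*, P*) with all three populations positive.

From dP/dt = 0: 0.00536C* = 0.423, so C* = 78.9.
From dR/dt = 0: 1.19(1 - R*/712) = 0.00915·78.9, giving R* = 712·(1 - 0.607) = 280.
From dC/dt = 0: 0.00413·280 - 0.182 = 0.0474P*, so P* = 0.974/0.0474 = 20.6.

R* ≈ 280, C* ≈ 78.9, P* ≈ 20.6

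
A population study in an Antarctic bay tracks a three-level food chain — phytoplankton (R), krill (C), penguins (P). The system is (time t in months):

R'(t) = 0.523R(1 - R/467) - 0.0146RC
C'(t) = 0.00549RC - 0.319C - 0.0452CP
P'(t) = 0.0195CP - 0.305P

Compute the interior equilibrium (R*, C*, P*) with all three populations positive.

R* ≈ 263, C* ≈ 15.6, P* ≈ 24.9

From dP/dt = 0: 0.0195C* = 0.305, so C* = 15.6.
From dR/dt = 0: 0.523(1 - R*/467) = 0.0146·15.6, giving R* = 467·(1 - 0.437) = 263.
From dC/dt = 0: 0.00549·263 - 0.319 = 0.0452P*, so P* = 1.13/0.0452 = 24.9.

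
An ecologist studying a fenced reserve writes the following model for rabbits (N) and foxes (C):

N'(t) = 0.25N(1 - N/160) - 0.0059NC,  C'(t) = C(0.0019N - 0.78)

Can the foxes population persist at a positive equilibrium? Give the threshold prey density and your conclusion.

The predator equation gives dC/dt > 0 only when N > 0.78/0.0019 = 411.
Without the predator, N → K = 160. Since 160 < 411, the predator cannot invade.

Threshold N = 411; K < 411, so no, the predator goes extinct.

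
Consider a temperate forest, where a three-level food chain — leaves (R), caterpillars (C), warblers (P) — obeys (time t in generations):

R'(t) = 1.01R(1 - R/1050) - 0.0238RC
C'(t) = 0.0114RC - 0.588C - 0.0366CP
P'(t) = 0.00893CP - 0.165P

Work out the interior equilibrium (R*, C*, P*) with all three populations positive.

R* ≈ 593, C* ≈ 18.5, P* ≈ 169

From dP/dt = 0: 0.00893C* = 0.165, so C* = 18.5.
From dR/dt = 0: 1.01(1 - R*/1050) = 0.0238·18.5, giving R* = 1050·(1 - 0.435) = 593.
From dC/dt = 0: 0.0114·593 - 0.588 = 0.0366P*, so P* = 6.17/0.0366 = 169.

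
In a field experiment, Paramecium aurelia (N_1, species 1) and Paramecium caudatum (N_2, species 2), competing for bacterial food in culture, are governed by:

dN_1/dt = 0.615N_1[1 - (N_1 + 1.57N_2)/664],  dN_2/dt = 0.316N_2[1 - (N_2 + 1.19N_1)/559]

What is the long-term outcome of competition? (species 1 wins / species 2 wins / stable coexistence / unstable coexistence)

unstable coexistence (outcome depends on initial conditions)

Compare the nullcline intercepts: K1/α12 = 664/1.57 = 423 < K2 = 559; K2/α21 = 559/1.19 = 470 < K1 = 664.
Since both are reversed, neither can invade when rare; the interior point is a saddle.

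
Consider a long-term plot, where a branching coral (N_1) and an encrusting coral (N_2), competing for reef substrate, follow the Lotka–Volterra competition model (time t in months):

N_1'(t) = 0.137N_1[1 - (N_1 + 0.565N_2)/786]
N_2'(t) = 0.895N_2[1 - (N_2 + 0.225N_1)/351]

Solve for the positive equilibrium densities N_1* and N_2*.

N_1* ≈ 673, N_2* ≈ 200

Setting both brackets to zero gives the nullclines N_1 + 0.565N_2 = 786 and 0.225N_1 + N_2 = 351.
Substituting N_2 = 351 - 0.225N_1 into the first: N_1(1 - 0.565·0.225) = 786 - 0.565·351.
So N_1* = 588/0.873 = 673, and then N_2* = 351 - 0.225·673 = 200.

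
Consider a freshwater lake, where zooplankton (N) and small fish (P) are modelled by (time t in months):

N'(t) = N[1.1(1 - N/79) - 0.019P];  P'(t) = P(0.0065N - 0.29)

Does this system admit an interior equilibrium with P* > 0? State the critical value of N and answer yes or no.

Threshold N = 44.6; K > 44.6, so yes, the predator persists.

The predator equation gives dP/dt > 0 only when N > 0.29/0.0065 = 44.6.
Without the predator, N → K = 79. Since 79 > 44.6, the predator can invade and persist.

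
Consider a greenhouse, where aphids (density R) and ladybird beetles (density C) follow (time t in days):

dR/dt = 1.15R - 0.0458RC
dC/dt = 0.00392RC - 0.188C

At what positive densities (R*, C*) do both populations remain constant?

R* ≈ 48, C* ≈ 25.1

Set dC/dt = 0 with C > 0: 0.00392R - 0.188 = 0, so R* = 0.188/0.00392 = 48.
Set dR/dt = 0 with R > 0: 1.15 - 0.0458C = 0, so C* = 1.15/0.0458 = 25.1.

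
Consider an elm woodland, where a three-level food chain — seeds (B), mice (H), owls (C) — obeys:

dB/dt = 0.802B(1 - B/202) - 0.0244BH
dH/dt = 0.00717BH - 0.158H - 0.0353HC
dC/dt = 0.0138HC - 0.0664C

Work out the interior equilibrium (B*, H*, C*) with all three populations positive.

From dC/dt = 0: 0.0138H* = 0.0664, so H* = 4.81.
From dB/dt = 0: 0.802(1 - B*/202) = 0.0244·4.81, giving B* = 202·(1 - 0.146) = 172.
From dH/dt = 0: 0.00717·172 - 0.158 = 0.0353C*, so C* = 1.08/0.0353 = 30.5.

B* ≈ 172, H* ≈ 4.81, C* ≈ 30.5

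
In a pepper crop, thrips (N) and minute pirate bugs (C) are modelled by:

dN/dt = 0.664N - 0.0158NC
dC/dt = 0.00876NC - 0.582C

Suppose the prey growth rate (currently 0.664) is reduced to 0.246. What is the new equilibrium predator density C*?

At the interior fixed point, setting dN/dt = 0 with N > 0 fixes C* = (prey growth rate)/(NC coefficient) — independent of the other coefficients.
With the change, C* = 0.246/0.0158 = 15.6; it falls from 42.

C* ≈ 15.6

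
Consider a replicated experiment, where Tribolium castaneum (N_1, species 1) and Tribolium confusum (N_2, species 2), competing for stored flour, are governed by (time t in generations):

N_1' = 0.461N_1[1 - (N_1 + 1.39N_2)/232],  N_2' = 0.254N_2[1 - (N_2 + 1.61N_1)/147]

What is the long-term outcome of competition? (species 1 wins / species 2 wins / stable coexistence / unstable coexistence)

Compare the nullcline intercepts: K1/α12 = 232/1.39 = 167 > K2 = 147; K2/α21 = 147/1.61 = 91.3 < K1 = 232.
Since the inequalities point opposite ways, species 1 can invade but species 2 cannot.

species 1 excludes species 2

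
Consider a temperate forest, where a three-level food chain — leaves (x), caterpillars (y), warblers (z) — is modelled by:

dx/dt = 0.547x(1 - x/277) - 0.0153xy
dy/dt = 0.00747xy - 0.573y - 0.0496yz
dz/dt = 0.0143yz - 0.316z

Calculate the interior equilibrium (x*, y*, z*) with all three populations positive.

x* ≈ 106, y* ≈ 22.1, z* ≈ 4.38

From dz/dt = 0: 0.0143y* = 0.316, so y* = 22.1.
From dx/dt = 0: 0.547(1 - x*/277) = 0.0153·22.1, giving x* = 277·(1 - 0.618) = 106.
From dy/dt = 0: 0.00747·106 - 0.573 = 0.0496z*, so z* = 0.217/0.0496 = 4.38.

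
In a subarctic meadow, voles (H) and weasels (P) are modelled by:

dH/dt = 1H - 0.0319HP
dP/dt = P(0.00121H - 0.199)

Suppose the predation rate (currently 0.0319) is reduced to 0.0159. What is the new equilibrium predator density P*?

At the interior fixed point, setting dH/dt = 0 with H > 0 fixes P* = (prey growth rate)/(HP coefficient) — independent of the other coefficients.
With the change, P* = 1/0.0159 = 62.9; it rises from 31.3.

P* ≈ 62.9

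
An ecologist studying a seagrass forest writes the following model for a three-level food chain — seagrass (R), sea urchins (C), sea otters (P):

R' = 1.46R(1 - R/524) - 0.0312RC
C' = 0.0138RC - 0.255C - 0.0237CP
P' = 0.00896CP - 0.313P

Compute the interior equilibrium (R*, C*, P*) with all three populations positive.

R* ≈ 133, C* ≈ 34.9, P* ≈ 66.6

From dP/dt = 0: 0.00896C* = 0.313, so C* = 34.9.
From dR/dt = 0: 1.46(1 - R*/524) = 0.0312·34.9, giving R* = 524·(1 - 0.747) = 133.
From dC/dt = 0: 0.0138·133 - 0.255 = 0.0237P*, so P* = 1.58/0.0237 = 66.6.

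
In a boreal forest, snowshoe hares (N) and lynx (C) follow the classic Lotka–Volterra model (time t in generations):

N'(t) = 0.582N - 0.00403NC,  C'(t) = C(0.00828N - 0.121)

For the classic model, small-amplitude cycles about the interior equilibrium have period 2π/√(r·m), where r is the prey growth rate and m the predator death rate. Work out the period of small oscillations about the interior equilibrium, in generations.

T ≈ 23.7 generations

Here r = 0.582 and m = 0.121, so r·m = 0.0704.
ω = √0.0704 = 0.265 per generation, hence T = 2π/ω ≈ 23.7 generations.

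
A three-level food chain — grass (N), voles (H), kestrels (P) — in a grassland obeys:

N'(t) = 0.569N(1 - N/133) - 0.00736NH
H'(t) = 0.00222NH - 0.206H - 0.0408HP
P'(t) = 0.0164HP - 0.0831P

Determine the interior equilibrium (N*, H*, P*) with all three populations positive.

From dP/dt = 0: 0.0164H* = 0.0831, so H* = 5.07.
From dN/dt = 0: 0.569(1 - N*/133) = 0.00736·5.07, giving N* = 133·(1 - 0.0655) = 124.
From dH/dt = 0: 0.00222·124 - 0.206 = 0.0408P*, so P* = 0.0699/0.0408 = 1.71.

N* ≈ 124, H* ≈ 5.07, P* ≈ 1.71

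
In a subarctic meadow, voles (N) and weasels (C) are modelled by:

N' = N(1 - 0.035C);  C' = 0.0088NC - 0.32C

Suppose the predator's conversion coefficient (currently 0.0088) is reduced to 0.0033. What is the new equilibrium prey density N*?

At the interior fixed point, setting dC/dt = 0 with C > 0 fixes N* = (predator death rate)/(NC coefficient) — independent of the other coefficients.
With the change, N* = 0.32/0.0033 = 97; it rises from 36.4.

N* ≈ 97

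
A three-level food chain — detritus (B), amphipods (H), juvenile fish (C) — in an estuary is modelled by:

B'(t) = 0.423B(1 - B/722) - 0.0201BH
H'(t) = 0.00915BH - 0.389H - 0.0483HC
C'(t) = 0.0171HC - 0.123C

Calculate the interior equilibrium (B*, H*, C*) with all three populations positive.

From dC/dt = 0: 0.0171H* = 0.123, so H* = 7.19.
From dB/dt = 0: 0.423(1 - B*/722) = 0.0201·7.19, giving B* = 722·(1 - 0.342) = 475.
From dH/dt = 0: 0.00915·475 - 0.389 = 0.0483C*, so C* = 3.96/0.0483 = 82.

B* ≈ 475, H* ≈ 7.19, C* ≈ 82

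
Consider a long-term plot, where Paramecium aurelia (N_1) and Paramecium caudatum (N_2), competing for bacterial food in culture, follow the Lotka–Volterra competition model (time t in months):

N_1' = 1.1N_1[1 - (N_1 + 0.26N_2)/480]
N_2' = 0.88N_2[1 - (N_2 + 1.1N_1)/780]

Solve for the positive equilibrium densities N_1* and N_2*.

Setting both brackets to zero gives the nullclines N_1 + 0.26N_2 = 480 and 1.1N_1 + N_2 = 780.
Substituting N_2 = 780 - 1.1N_1 into the first: N_1(1 - 0.26·1.1) = 480 - 0.26·780.
So N_1* = 277/0.714 = 388, and then N_2* = 780 - 1.1·388 = 353.

N_1* ≈ 388, N_2* ≈ 353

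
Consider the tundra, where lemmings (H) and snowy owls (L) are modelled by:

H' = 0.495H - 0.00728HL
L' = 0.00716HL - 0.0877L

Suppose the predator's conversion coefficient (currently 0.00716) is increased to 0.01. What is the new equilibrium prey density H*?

H* ≈ 8.77

At the interior fixed point, setting dL/dt = 0 with L > 0 fixes H* = (predator death rate)/(HL coefficient) — independent of the other coefficients.
With the change, H* = 0.0877/0.01 = 8.77; it falls from 12.2.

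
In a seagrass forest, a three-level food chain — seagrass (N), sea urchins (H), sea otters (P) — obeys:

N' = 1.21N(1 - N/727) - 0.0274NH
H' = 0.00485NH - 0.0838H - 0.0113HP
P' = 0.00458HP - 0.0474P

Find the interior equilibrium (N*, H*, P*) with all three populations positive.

N* ≈ 557, H* ≈ 10.3, P* ≈ 231

From dP/dt = 0: 0.00458H* = 0.0474, so H* = 10.3.
From dN/dt = 0: 1.21(1 - N*/727) = 0.0274·10.3, giving N* = 727·(1 - 0.234) = 557.
From dH/dt = 0: 0.00485·557 - 0.0838 = 0.0113P*, so P* = 2.62/0.0113 = 231.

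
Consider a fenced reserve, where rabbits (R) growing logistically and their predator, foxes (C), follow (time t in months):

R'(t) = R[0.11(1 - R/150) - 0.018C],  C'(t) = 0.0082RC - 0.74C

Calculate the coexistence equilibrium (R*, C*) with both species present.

From dC/dt = 0 with C > 0: 0.0082R* = 0.74, so R* = 90.2.
Substitute into dR/dt = 0: 0.11(1 - 90.2/150) = 0.018C*.
The bracket is 0.398, giving C* = 0.0438/0.018 = 2.43.

R* ≈ 90.2, C* ≈ 2.43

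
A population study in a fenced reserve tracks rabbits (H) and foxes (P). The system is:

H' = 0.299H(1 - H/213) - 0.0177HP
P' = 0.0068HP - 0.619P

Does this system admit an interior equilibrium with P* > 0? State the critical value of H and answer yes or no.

The predator equation gives dP/dt > 0 only when H > 0.619/0.0068 = 91.
Without the predator, H → K = 213. Since 213 > 91, the predator can invade and persist.

Threshold H = 91; K > 91, so yes, the predator persists.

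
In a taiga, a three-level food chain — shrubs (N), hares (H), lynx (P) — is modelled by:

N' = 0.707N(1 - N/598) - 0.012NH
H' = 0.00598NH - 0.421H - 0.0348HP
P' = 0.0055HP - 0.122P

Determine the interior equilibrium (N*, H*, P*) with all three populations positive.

From dP/dt = 0: 0.0055H* = 0.122, so H* = 22.2.
From dN/dt = 0: 0.707(1 - N*/598) = 0.012·22.2, giving N* = 598·(1 - 0.376) = 373.
From dH/dt = 0: 0.00598·373 - 0.421 = 0.0348P*, so P* = 1.81/0.0348 = 52.

N* ≈ 373, H* ≈ 22.2, P* ≈ 52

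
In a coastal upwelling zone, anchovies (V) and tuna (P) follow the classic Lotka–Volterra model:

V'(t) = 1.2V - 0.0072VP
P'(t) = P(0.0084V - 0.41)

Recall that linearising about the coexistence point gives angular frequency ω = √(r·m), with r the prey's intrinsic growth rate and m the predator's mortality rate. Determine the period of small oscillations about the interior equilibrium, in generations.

T ≈ 8.96 generations

Here r = 1.2 and m = 0.41, so r·m = 0.492.
ω = √0.492 = 0.701 per generation, hence T = 2π/ω ≈ 8.96 generations.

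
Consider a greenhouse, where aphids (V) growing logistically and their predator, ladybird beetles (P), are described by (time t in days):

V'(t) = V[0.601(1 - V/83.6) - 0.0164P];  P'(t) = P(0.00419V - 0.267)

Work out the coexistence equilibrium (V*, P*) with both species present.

V* ≈ 63.7, P* ≈ 8.71

From dP/dt = 0 with P > 0: 0.00419V* = 0.267, so V* = 63.7.
Substitute into dV/dt = 0: 0.601(1 - 63.7/83.6) = 0.0164P*.
The bracket is 0.238, giving P* = 0.143/0.0164 = 8.71.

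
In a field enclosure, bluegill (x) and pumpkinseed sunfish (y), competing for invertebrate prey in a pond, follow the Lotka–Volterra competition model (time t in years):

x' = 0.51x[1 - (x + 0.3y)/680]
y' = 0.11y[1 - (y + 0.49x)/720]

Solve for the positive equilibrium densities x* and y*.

x* ≈ 544, y* ≈ 453

Setting both brackets to zero gives the nullclines x + 0.3y = 680 and 0.49x + y = 720.
Substituting y = 720 - 0.49x into the first: x(1 - 0.3·0.49) = 680 - 0.3·720.
So x* = 464/0.853 = 544, and then y* = 720 - 0.49·544 = 453.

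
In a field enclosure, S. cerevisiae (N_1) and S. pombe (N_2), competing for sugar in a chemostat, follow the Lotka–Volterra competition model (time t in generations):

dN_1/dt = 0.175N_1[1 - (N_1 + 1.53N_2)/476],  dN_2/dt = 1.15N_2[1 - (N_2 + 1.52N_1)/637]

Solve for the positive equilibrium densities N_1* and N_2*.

Setting both brackets to zero gives the nullclines N_1 + 1.53N_2 = 476 and 1.52N_1 + N_2 = 637.
Substituting N_2 = 637 - 1.52N_1 into the first: N_1(1 - 1.53·1.52) = 476 - 1.53·637.
So N_1* = -499/-1.33 = 376, and then N_2* = 637 - 1.52·376 = 65.3.

N_1* ≈ 376, N_2* ≈ 65.3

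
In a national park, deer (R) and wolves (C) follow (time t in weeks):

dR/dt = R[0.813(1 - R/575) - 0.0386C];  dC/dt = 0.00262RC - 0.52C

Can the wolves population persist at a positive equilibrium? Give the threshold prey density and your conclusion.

The predator equation gives dC/dt > 0 only when R > 0.52/0.00262 = 198.
Without the predator, R → K = 575. Since 575 > 198, the predator can invade and persist.

Threshold R = 198; K > 198, so yes, the predator persists.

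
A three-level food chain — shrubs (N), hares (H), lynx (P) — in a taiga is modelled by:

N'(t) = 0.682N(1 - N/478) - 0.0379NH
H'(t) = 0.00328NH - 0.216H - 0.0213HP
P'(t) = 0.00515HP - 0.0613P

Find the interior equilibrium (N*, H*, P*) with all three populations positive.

N* ≈ 162, H* ≈ 11.9, P* ≈ 14.8

From dP/dt = 0: 0.00515H* = 0.0613, so H* = 11.9.
From dN/dt = 0: 0.682(1 - N*/478) = 0.0379·11.9, giving N* = 478·(1 - 0.661) = 162.
From dH/dt = 0: 0.00328·162 - 0.216 = 0.0213P*, so P* = 0.315/0.0213 = 14.8.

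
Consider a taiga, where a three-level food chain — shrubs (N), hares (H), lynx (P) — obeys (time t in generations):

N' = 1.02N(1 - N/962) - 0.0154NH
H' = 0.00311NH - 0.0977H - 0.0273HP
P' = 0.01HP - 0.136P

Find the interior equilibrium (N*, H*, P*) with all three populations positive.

From dP/dt = 0: 0.01H* = 0.136, so H* = 13.6.
From dN/dt = 0: 1.02(1 - N*/962) = 0.0154·13.6, giving N* = 962·(1 - 0.205) = 764.
From dH/dt = 0: 0.00311·764 - 0.0977 = 0.0273P*, so P* = 2.28/0.0273 = 83.5.

N* ≈ 764, H* ≈ 13.6, P* ≈ 83.5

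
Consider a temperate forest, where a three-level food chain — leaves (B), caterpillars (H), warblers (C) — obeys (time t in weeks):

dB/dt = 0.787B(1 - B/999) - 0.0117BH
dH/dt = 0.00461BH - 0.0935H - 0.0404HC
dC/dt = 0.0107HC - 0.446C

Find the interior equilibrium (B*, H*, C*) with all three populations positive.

B* ≈ 380, H* ≈ 41.7, C* ≈ 41

From dC/dt = 0: 0.0107H* = 0.446, so H* = 41.7.
From dB/dt = 0: 0.787(1 - B*/999) = 0.0117·41.7, giving B* = 999·(1 - 0.62) = 380.
From dH/dt = 0: 0.00461·380 - 0.0935 = 0.0404C*, so C* = 1.66/0.0404 = 41.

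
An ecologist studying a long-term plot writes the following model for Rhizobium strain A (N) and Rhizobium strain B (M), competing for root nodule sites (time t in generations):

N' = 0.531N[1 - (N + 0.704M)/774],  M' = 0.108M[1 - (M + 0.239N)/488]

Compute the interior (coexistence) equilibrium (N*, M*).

N* ≈ 518, M* ≈ 364

Setting both brackets to zero gives the nullclines N + 0.704M = 774 and 0.239N + M = 488.
Substituting M = 488 - 0.239N into the first: N(1 - 0.704·0.239) = 774 - 0.704·488.
So N* = 430/0.832 = 518, and then M* = 488 - 0.239·518 = 364.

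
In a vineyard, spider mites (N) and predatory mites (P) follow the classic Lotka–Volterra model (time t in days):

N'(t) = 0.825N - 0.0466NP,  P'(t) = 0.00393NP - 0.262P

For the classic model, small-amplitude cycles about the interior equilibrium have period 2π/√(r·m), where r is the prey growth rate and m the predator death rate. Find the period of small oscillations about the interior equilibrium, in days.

T ≈ 13.5 days

Here r = 0.825 and m = 0.262, so r·m = 0.216.
ω = √0.216 = 0.465 per day, hence T = 2π/ω ≈ 13.5 days.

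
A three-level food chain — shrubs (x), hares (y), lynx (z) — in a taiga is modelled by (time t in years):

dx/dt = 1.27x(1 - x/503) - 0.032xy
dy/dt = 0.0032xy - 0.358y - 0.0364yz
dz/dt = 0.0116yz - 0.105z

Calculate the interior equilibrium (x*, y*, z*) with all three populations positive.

From dz/dt = 0: 0.0116y* = 0.105, so y* = 9.05.
From dx/dt = 0: 1.27(1 - x*/503) = 0.032·9.05, giving x* = 503·(1 - 0.228) = 388.
From dy/dt = 0: 0.0032·388 - 0.358 = 0.0364z*, so z* = 0.884/0.0364 = 24.3.

x* ≈ 388, y* ≈ 9.05, z* ≈ 24.3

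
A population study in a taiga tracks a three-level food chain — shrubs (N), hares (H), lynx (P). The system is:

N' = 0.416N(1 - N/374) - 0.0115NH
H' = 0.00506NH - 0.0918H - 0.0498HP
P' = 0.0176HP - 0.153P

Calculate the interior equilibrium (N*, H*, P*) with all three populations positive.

N* ≈ 284, H* ≈ 8.69, P* ≈ 27

From dP/dt = 0: 0.0176H* = 0.153, so H* = 8.69.
From dN/dt = 0: 0.416(1 - N*/374) = 0.0115·8.69, giving N* = 374·(1 - 0.24) = 284.
From dH/dt = 0: 0.00506·284 - 0.0918 = 0.0498P*, so P* = 1.35/0.0498 = 27.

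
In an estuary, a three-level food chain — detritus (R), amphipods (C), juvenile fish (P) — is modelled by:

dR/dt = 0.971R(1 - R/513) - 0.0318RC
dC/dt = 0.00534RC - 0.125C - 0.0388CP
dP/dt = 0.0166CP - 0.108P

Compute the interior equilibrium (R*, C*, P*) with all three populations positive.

From dP/dt = 0: 0.0166C* = 0.108, so C* = 6.51.
From dR/dt = 0: 0.971(1 - R*/513) = 0.0318·6.51, giving R* = 513·(1 - 0.213) = 404.
From dC/dt = 0: 0.00534·404 - 0.125 = 0.0388P*, so P* = 2.03/0.0388 = 52.3.

R* ≈ 404, C* ≈ 6.51, P* ≈ 52.3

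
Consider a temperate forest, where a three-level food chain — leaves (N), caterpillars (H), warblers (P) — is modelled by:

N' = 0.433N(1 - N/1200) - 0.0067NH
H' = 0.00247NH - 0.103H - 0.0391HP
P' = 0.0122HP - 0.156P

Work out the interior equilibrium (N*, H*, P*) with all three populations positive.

N* ≈ 963, H* ≈ 12.8, P* ≈ 58.2

From dP/dt = 0: 0.0122H* = 0.156, so H* = 12.8.
From dN/dt = 0: 0.433(1 - N*/1200) = 0.0067·12.8, giving N* = 1200·(1 - 0.198) = 963.
From dH/dt = 0: 0.00247·963 - 0.103 = 0.0391P*, so P* = 2.27/0.0391 = 58.2.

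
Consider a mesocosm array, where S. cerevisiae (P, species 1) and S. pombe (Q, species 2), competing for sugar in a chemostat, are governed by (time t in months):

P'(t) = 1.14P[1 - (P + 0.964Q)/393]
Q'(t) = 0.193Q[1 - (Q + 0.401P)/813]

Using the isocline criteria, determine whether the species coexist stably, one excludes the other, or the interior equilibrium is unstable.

species 2 excludes species 1

Compare the nullcline intercepts: K1/α12 = 393/0.964 = 408 < K2 = 813; K2/α21 = 813/0.401 = 2030 > K1 = 393.
Since the inequalities point opposite ways, species 2 can invade but species 1 cannot.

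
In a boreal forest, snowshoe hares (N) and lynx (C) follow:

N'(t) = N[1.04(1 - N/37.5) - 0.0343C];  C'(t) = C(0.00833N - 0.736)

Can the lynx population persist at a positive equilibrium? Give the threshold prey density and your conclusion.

The predator equation gives dC/dt > 0 only when N > 0.736/0.00833 = 88.4.
Without the predator, N → K = 37.5. Since 37.5 < 88.4, the predator cannot invade.

Threshold N = 88.4; K < 88.4, so no, the predator goes extinct.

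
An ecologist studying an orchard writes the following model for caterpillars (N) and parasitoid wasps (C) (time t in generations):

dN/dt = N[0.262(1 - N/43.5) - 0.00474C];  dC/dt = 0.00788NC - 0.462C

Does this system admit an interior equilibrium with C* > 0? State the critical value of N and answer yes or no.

The predator equation gives dC/dt > 0 only when N > 0.462/0.00788 = 58.6.
Without the predator, N → K = 43.5. Since 43.5 < 58.6, the predator cannot invade.

Threshold N = 58.6; K < 58.6, so no, the predator goes extinct.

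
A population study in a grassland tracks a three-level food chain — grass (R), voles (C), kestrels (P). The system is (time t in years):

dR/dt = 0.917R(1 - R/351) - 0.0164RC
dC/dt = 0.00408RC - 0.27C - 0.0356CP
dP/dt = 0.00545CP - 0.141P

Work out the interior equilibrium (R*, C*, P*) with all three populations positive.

R* ≈ 189, C* ≈ 25.9, P* ≈ 14

From dP/dt = 0: 0.00545C* = 0.141, so C* = 25.9.
From dR/dt = 0: 0.917(1 - R*/351) = 0.0164·25.9, giving R* = 351·(1 - 0.463) = 189.
From dC/dt = 0: 0.00408·189 - 0.27 = 0.0356P*, so P* = 0.499/0.0356 = 14.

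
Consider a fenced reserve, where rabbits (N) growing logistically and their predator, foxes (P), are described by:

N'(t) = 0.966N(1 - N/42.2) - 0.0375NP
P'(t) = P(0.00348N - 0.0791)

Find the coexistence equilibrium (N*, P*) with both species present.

N* ≈ 22.7, P* ≈ 11.9

From dP/dt = 0 with P > 0: 0.00348N* = 0.0791, so N* = 22.7.
Substitute into dN/dt = 0: 0.966(1 - 22.7/42.2) = 0.0375P*.
The bracket is 0.461, giving P* = 0.446/0.0375 = 11.9.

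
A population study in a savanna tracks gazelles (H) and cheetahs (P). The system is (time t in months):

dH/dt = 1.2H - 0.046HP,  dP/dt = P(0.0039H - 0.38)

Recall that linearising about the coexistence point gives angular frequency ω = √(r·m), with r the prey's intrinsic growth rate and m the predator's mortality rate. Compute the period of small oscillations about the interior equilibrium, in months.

T ≈ 9.3 months

Here r = 1.2 and m = 0.38, so r·m = 0.456.
ω = √0.456 = 0.675 per month, hence T = 2π/ω ≈ 9.3 months.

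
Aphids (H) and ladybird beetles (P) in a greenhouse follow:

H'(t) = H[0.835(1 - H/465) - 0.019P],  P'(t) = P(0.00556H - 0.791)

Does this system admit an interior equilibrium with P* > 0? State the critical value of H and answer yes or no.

The predator equation gives dP/dt > 0 only when H > 0.791/0.00556 = 142.
Without the predator, H → K = 465. Since 465 > 142, the predator can invade and persist.

Threshold H = 142; K > 142, so yes, the predator persists.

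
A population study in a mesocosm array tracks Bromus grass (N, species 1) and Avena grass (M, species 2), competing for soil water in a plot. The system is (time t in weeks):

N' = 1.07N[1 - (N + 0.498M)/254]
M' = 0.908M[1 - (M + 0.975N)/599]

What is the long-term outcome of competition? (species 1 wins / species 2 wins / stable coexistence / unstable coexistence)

Compare the nullcline intercepts: K1/α12 = 254/0.498 = 510 < K2 = 599; K2/α21 = 599/0.975 = 614 > K1 = 254.
Since the inequalities point opposite ways, species 2 can invade but species 1 cannot.

species 2 excludes species 1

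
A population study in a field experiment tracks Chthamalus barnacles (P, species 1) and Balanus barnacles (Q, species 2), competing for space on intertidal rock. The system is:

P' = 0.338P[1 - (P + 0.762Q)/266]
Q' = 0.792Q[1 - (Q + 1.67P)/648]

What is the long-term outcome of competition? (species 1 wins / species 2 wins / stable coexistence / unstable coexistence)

Compare the nullcline intercepts: K1/α12 = 266/0.762 = 349 < K2 = 648; K2/α21 = 648/1.67 = 388 > K1 = 266.
Since the inequalities point opposite ways, species 2 can invade but species 1 cannot.

species 2 excludes species 1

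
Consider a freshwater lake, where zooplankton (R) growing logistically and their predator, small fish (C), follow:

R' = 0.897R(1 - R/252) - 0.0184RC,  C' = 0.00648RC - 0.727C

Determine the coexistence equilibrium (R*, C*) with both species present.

From dC/dt = 0 with C > 0: 0.00648R* = 0.727, so R* = 112.
Substitute into dR/dt = 0: 0.897(1 - 112/252) = 0.0184C*.
The bracket is 0.555, giving C* = 0.498/0.0184 = 27.

R* ≈ 112, C* ≈ 27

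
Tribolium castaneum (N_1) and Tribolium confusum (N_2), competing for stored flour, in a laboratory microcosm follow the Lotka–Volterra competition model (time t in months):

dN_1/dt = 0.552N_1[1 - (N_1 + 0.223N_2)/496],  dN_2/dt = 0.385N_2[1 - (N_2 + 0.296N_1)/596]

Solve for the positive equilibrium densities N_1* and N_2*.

Setting both brackets to zero gives the nullclines N_1 + 0.223N_2 = 496 and 0.296N_1 + N_2 = 596.
Substituting N_2 = 596 - 0.296N_1 into the first: N_1(1 - 0.223·0.296) = 496 - 0.223·596.
So N_1* = 363/0.934 = 389, and then N_2* = 596 - 0.296·389 = 481.

N_1* ≈ 389, N_2* ≈ 481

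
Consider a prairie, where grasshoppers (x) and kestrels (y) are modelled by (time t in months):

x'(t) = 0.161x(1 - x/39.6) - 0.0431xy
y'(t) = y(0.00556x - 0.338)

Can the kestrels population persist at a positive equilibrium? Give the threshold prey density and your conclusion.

The predator equation gives dy/dt > 0 only when x > 0.338/0.00556 = 60.8.
Without the predator, x → K = 39.6. Since 39.6 < 60.8, the predator cannot invade.

Threshold x = 60.8; K < 60.8, so no, the predator goes extinct.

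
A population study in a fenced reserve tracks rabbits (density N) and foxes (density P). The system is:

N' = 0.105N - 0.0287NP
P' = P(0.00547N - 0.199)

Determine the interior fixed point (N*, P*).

Set dP/dt = 0 with P > 0: 0.00547N - 0.199 = 0, so N* = 0.199/0.00547 = 36.4.
Set dN/dt = 0 with N > 0: 0.105 - 0.0287P = 0, so P* = 0.105/0.0287 = 3.66.

N* ≈ 36.4, P* ≈ 3.66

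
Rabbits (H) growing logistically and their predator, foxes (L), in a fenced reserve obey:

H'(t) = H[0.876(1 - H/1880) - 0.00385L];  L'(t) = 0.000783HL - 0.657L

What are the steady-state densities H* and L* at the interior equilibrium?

From dL/dt = 0 with L > 0: 0.000783H* = 0.657, so H* = 839.
Substitute into dH/dt = 0: 0.876(1 - 839/1880) = 0.00385L*.
The bracket is 0.554, giving L* = 0.485/0.00385 = 126.

H* ≈ 839, L* ≈ 126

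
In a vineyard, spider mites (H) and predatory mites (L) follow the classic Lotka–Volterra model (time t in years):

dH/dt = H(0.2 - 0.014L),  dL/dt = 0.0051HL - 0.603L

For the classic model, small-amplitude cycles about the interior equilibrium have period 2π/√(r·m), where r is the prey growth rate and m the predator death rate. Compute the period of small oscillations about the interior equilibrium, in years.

T ≈ 18.1 years

Here r = 0.2 and m = 0.603, so r·m = 0.121.
ω = √0.121 = 0.347 per year, hence T = 2π/ω ≈ 18.1 years.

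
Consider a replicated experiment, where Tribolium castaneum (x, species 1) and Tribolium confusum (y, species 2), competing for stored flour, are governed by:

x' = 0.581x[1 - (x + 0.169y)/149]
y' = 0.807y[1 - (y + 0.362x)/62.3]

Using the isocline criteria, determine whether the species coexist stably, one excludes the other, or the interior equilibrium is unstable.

stable coexistence

Compare the nullcline intercepts: K1/α12 = 149/0.169 = 882 > K2 = 62.3; K2/α21 = 62.3/0.362 = 172 > K1 = 149.
Since both inequalities hold, each species can invade when rare, so the interior equilibrium is stable.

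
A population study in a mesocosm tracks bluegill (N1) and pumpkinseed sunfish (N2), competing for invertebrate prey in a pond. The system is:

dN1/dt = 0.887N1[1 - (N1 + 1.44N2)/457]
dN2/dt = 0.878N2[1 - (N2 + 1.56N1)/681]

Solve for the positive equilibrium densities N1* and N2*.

N1* ≈ 420, N2* ≈ 25.6

Setting both brackets to zero gives the nullclines N1 + 1.44N2 = 457 and 1.56N1 + N2 = 681.
Substituting N2 = 681 - 1.56N1 into the first: N1(1 - 1.44·1.56) = 457 - 1.44·681.
So N1* = -524/-1.25 = 420, and then N2* = 681 - 1.56·420 = 25.6.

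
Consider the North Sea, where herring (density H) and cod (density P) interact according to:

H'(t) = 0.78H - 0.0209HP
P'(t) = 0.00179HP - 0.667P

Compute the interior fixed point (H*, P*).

Set dP/dt = 0 with P > 0: 0.00179H - 0.667 = 0, so H* = 0.667/0.00179 = 373.
Set dH/dt = 0 with H > 0: 0.78 - 0.0209P = 0, so P* = 0.78/0.0209 = 37.3.

H* ≈ 373, P* ≈ 37.3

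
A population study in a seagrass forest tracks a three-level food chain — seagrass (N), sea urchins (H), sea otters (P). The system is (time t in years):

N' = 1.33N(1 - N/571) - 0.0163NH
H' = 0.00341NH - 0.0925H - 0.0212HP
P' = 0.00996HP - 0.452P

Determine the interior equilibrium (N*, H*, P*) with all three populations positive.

N* ≈ 253, H* ≈ 45.4, P* ≈ 36.4

From dP/dt = 0: 0.00996H* = 0.452, so H* = 45.4.
From dN/dt = 0: 1.33(1 - N*/571) = 0.0163·45.4, giving N* = 571·(1 - 0.556) = 253.
From dH/dt = 0: 0.00341·253 - 0.0925 = 0.0212P*, so P* = 0.772/0.0212 = 36.4.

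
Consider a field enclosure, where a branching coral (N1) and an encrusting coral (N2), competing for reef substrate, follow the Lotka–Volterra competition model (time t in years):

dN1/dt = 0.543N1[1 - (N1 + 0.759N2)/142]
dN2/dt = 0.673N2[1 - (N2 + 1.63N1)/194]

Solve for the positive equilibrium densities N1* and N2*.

Setting both brackets to zero gives the nullclines N1 + 0.759N2 = 142 and 1.63N1 + N2 = 194.
Substituting N2 = 194 - 1.63N1 into the first: N1(1 - 0.759·1.63) = 142 - 0.759·194.
So N1* = -5.25/-0.237 = 22.1, and then N2* = 194 - 1.63·22.1 = 158.

N1* ≈ 22.1, N2* ≈ 158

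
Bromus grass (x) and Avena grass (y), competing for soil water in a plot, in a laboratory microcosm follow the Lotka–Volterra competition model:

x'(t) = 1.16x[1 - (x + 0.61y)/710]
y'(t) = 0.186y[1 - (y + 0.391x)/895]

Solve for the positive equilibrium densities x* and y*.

x* ≈ 215, y* ≈ 811

Setting both brackets to zero gives the nullclines x + 0.61y = 710 and 0.391x + y = 895.
Substituting y = 895 - 0.391x into the first: x(1 - 0.61·0.391) = 710 - 0.61·895.
So x* = 164/0.761 = 215, and then y* = 895 - 0.391·215 = 811.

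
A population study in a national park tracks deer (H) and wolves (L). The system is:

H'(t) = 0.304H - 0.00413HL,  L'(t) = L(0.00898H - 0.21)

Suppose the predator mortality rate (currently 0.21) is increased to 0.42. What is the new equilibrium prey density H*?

At the interior fixed point, setting dL/dt = 0 with L > 0 fixes H* = (predator death rate)/(HL coefficient) — independent of the other coefficients.
With the change, H* = 0.42/0.00898 = 46.8; it rises from 23.4.

H* ≈ 46.8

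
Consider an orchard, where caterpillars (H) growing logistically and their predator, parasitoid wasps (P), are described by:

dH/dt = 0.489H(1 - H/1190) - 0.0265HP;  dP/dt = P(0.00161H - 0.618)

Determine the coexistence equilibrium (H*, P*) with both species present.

H* ≈ 384, P* ≈ 12.5

From dP/dt = 0 with P > 0: 0.00161H* = 0.618, so H* = 384.
Substitute into dH/dt = 0: 0.489(1 - 384/1190) = 0.0265P*.
The bracket is 0.677, giving P* = 0.331/0.0265 = 12.5.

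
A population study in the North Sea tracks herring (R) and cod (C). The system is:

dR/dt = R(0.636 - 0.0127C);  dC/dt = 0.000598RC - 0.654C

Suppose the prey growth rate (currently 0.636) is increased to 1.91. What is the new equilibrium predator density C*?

At the interior fixed point, setting dR/dt = 0 with R > 0 fixes C* = (prey growth rate)/(RC coefficient) — independent of the other coefficients.
With the change, C* = 1.91/0.0127 = 150; it rises from 50.1.

C* ≈ 150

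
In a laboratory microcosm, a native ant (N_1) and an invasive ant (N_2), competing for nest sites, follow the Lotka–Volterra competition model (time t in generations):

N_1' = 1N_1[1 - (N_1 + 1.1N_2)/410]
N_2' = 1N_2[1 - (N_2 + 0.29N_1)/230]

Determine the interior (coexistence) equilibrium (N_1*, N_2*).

N_1* ≈ 231, N_2* ≈ 163

Setting both brackets to zero gives the nullclines N_1 + 1.1N_2 = 410 and 0.29N_1 + N_2 = 230.
Substituting N_2 = 230 - 0.29N_1 into the first: N_1(1 - 1.1·0.29) = 410 - 1.1·230.
So N_1* = 157/0.681 = 231, and then N_2* = 230 - 0.29·231 = 163.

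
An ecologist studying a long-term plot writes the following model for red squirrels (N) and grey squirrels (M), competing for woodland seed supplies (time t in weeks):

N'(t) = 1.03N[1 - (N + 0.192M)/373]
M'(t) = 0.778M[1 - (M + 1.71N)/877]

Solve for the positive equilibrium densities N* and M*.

Setting both brackets to zero gives the nullclines N + 0.192M = 373 and 1.71N + M = 877.
Substituting M = 877 - 1.71N into the first: N(1 - 0.192·1.71) = 373 - 0.192·877.
So N* = 205/0.672 = 305, and then M* = 877 - 1.71·305 = 356.

N* ≈ 305, M* ≈ 356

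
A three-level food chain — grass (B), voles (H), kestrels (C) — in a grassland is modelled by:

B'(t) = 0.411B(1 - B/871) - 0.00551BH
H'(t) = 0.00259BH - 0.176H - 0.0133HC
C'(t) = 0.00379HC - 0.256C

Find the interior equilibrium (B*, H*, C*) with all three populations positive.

From dC/dt = 0: 0.00379H* = 0.256, so H* = 67.5.
From dB/dt = 0: 0.411(1 - B*/871) = 0.00551·67.5, giving B* = 871·(1 - 0.906) = 82.3.
From dH/dt = 0: 0.00259·82.3 - 0.176 = 0.0133C*, so C* = 0.0371/0.0133 = 2.79.

B* ≈ 82.3, H* ≈ 67.5, C* ≈ 2.79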